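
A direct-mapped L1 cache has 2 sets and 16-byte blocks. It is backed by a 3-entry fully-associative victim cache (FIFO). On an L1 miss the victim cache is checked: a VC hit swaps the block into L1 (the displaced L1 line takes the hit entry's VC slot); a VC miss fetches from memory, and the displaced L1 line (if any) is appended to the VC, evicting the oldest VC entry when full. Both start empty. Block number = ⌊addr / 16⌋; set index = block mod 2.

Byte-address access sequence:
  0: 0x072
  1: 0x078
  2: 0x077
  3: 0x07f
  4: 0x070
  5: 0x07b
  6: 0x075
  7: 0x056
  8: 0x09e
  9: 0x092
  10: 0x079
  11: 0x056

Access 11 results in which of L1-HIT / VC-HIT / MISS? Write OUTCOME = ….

0: 0x72 (blk 7, set 1) → MISS  vc=[]
1: 0x78 (blk 7, set 1) → L1-HIT  vc=[]
2: 0x77 (blk 7, set 1) → L1-HIT  vc=[]
3: 0x7f (blk 7, set 1) → L1-HIT  vc=[]
4: 0x70 (blk 7, set 1) → L1-HIT  vc=[]
5: 0x7b (blk 7, set 1) → L1-HIT  vc=[]
6: 0x75 (blk 7, set 1) → L1-HIT  vc=[]
7: 0x56 (blk 5, set 1) → MISS  vc=[7]
8: 0x9e (blk 9, set 1) → MISS  vc=[7, 5]
9: 0x92 (blk 9, set 1) → L1-HIT  vc=[7, 5]
10: 0x79 (blk 7, set 1) → VC-HIT  vc=[9, 5]
11: 0x56 (blk 5, set 1) → VC-HIT  vc=[9, 7]

OUTCOME = VC-HIT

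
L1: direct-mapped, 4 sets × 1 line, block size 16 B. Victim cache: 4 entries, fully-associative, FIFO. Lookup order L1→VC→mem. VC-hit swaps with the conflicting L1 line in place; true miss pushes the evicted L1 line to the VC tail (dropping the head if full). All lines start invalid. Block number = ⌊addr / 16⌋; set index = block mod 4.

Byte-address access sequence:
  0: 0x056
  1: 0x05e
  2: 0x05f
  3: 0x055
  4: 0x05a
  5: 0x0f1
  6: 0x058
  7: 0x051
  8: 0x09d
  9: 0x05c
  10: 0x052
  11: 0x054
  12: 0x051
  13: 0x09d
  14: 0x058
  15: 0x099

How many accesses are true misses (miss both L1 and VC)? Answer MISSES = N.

#0 0x56→b5/s1 MISS; vc=[]
#1 0x5e→b5/s1 L1-HIT; vc=[]
#2 0x5f→b5/s1 L1-HIT; vc=[]
#3 0x55→b5/s1 L1-HIT; vc=[]
#4 0x5a→b5/s1 L1-HIT; vc=[]
#5 0xf1→b15/s3 MISS; vc=[]
#6 0x58→b5/s1 L1-HIT; vc=[]
#7 0x51→b5/s1 L1-HIT; vc=[]
#8 0x9d→b9/s1 MISS; vc=[5]
#9 0x5c→b5/s1 VC-HIT; vc=[9]
#10 0x52→b5/s1 L1-HIT; vc=[9]
#11 0x54→b5/s1 L1-HIT; vc=[9]
#12 0x51→b5/s1 L1-HIT; vc=[9]
#13 0x9d→b9/s1 VC-HIT; vc=[5]
#14 0x58→b5/s1 VC-HIT; vc=[9]
#15 0x99→b9/s1 VC-HIT; vc=[5]

MISSES = 3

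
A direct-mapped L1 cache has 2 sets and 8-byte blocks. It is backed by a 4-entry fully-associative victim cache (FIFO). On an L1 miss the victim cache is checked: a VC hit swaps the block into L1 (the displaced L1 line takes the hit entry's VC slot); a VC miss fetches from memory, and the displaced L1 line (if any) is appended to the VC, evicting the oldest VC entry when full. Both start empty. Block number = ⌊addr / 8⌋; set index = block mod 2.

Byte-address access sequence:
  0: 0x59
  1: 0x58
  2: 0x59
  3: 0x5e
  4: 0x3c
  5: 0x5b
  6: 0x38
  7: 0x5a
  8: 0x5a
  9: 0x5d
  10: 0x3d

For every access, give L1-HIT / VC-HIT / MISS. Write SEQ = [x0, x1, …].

SEQ = [MISS, L1-HIT, L1-HIT, L1-HIT, MISS, VC-HIT, VC-HIT, VC-HIT, L1-HIT, L1-HIT, VC-HIT]

0: 0x59 (blk 11, set 1) → MISS  vc=[]
1: 0x58 (blk 11, set 1) → L1-HIT  vc=[]
2: 0x59 (blk 11, set 1) → L1-HIT  vc=[]
3: 0x5e (blk 11, set 1) → L1-HIT  vc=[]
4: 0x3c (blk 7, set 1) → MISS  vc=[11]
5: 0x5b (blk 11, set 1) → VC-HIT  vc=[7]
6: 0x38 (blk 7, set 1) → VC-HIT  vc=[11]
7: 0x5a (blk 11, set 1) → VC-HIT  vc=[7]
8: 0x5a (blk 11, set 1) → L1-HIT  vc=[7]
9: 0x5d (blk 11, set 1) → L1-HIT  vc=[7]
10: 0x3d (blk 7, set 1) → VC-HIT  vc=[11]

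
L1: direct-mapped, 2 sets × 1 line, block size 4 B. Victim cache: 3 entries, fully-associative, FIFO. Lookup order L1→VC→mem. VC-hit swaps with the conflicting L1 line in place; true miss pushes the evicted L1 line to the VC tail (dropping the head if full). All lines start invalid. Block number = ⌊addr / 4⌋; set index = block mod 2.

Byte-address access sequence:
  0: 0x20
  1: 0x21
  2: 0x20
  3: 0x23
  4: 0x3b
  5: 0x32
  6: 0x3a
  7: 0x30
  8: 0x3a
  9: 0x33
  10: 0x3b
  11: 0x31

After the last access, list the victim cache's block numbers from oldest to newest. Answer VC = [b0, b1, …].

#0 0x20→b8/s0 MISS; vc=[]
#1 0x21→b8/s0 L1-HIT; vc=[]
#2 0x20→b8/s0 L1-HIT; vc=[]
#3 0x23→b8/s0 L1-HIT; vc=[]
#4 0x3b→b14/s0 MISS; vc=[8]
#5 0x32→b12/s0 MISS; vc=[8,14]
#6 0x3a→b14/s0 VC-HIT; vc=[8,12]
#7 0x30→b12/s0 VC-HIT; vc=[8,14]
#8 0x3a→b14/s0 VC-HIT; vc=[8,12]
#9 0x33→b12/s0 VC-HIT; vc=[8,14]
#10 0x3b→b14/s0 VC-HIT; vc=[8,12]
#11 0x31→b12/s0 VC-HIT; vc=[8,14]

VC = [8, 14]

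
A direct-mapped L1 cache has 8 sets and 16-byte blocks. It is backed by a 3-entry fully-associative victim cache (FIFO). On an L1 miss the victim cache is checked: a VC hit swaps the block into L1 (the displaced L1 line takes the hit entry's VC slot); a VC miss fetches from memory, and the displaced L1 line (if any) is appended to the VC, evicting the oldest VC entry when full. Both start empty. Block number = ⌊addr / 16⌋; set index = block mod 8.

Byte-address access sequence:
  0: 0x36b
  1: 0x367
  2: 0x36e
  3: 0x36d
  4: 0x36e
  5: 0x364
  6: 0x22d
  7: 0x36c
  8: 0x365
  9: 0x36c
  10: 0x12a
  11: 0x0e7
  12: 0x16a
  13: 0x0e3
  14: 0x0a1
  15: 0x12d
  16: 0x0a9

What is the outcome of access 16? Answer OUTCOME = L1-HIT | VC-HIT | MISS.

#0 0x36b→b54/s6 MISS; vc=[]
#1 0x367→b54/s6 L1-HIT; vc=[]
#2 0x36e→b54/s6 L1-HIT; vc=[]
#3 0x36d→b54/s6 L1-HIT; vc=[]
#4 0x36e→b54/s6 L1-HIT; vc=[]
#5 0x364→b54/s6 L1-HIT; vc=[]
#6 0x22d→b34/s2 MISS; vc=[]
#7 0x36c→b54/s6 L1-HIT; vc=[]
#8 0x365→b54/s6 L1-HIT; vc=[]
#9 0x36c→b54/s6 L1-HIT; vc=[]
#10 0x12a→b18/s2 MISS; vc=[34]
#11 0xe7→b14/s6 MISS; vc=[34,54]
#12 0x16a→b22/s6 MISS; vc=[34,54,14]
#13 0xe3→b14/s6 VC-HIT; vc=[34,54,22]
#14 0xa1→b10/s2 MISS; vc=[54,22,18]
#15 0x12d→b18/s2 VC-HIT; vc=[54,22,10]
#16 0xa9→b10/s2 VC-HIT; vc=[54,22,18]

OUTCOME = VC-HIT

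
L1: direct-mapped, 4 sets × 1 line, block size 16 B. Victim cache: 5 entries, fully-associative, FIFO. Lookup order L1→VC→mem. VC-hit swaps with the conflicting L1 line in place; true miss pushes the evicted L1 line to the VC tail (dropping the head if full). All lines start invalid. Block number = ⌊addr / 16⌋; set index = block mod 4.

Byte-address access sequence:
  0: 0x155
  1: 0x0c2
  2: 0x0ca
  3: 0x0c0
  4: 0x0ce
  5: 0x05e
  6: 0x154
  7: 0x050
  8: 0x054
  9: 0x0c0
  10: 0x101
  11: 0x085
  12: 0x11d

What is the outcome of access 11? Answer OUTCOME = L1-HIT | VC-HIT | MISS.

  [0] addr=0x155 blk=21 s=1: MISS | VC []
  [1] addr=0xc2 blk=12 s=0: MISS | VC []
  [2] addr=0xca blk=12 s=0: L1-HIT | VC []
  [3] addr=0xc0 blk=12 s=0: L1-HIT | VC []
  [4] addr=0xce blk=12 s=0: L1-HIT | VC []
  [5] addr=0x5e blk=5 s=1: MISS | VC [21]
  [6] addr=0x154 blk=21 s=1: VC-HIT | VC [5]
  [7] addr=0x50 blk=5 s=1: VC-HIT | VC [21]
  [8] addr=0x54 blk=5 s=1: L1-HIT | VC [21]
  [9] addr=0xc0 blk=12 s=0: L1-HIT | VC [21]
  [10] addr=0x101 blk=16 s=0: MISS | VC [21, 12]
  [11] addr=0x85 blk=8 s=0: MISS | VC [21, 12, 16]
  [12] addr=0x11d blk=17 s=1: MISS | VC [21, 12, 16, 5]

OUTCOME = MISS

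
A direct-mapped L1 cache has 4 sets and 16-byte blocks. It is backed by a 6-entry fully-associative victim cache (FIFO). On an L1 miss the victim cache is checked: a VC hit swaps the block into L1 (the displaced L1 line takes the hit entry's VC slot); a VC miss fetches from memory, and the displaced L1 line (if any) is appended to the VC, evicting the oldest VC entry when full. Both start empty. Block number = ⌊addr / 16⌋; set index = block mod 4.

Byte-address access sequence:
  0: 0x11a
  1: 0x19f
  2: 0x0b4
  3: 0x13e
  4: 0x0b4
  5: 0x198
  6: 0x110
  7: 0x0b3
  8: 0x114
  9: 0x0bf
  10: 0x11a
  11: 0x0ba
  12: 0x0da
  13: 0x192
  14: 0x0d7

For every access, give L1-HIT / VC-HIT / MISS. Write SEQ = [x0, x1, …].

0: 0x11a (blk 17, set 1) → MISS  vc=[]
1: 0x19f (blk 25, set 1) → MISS  vc=[17]
2: 0xb4 (blk 11, set 3) → MISS  vc=[17]
3: 0x13e (blk 19, set 3) → MISS  vc=[17, 11]
4: 0xb4 (blk 11, set 3) → VC-HIT  vc=[17, 19]
5: 0x198 (blk 25, set 1) → L1-HIT  vc=[17, 19]
6: 0x110 (blk 17, set 1) → VC-HIT  vc=[25, 19]
7: 0xb3 (blk 11, set 3) → L1-HIT  vc=[25, 19]
8: 0x114 (blk 17, set 1) → L1-HIT  vc=[25, 19]
9: 0xbf (blk 11, set 3) → L1-HIT  vc=[25, 19]
10: 0x11a (blk 17, set 1) → L1-HIT  vc=[25, 19]
11: 0xba (blk 11, set 3) → L1-HIT  vc=[25, 19]
12: 0xda (blk 13, set 1) → MISS  vc=[25, 19, 17]
13: 0x192 (blk 25, set 1) → VC-HIT  vc=[13, 19, 17]
14: 0xd7 (blk 13, set 1) → VC-HIT  vc=[25, 19, 17]

SEQ = [MISS, MISS, MISS, MISS, VC-HIT, L1-HIT, VC-HIT, L1-HIT, L1-HIT, L1-HIT, L1-HIT, L1-HIT, MISS, VC-HIT, VC-HIT]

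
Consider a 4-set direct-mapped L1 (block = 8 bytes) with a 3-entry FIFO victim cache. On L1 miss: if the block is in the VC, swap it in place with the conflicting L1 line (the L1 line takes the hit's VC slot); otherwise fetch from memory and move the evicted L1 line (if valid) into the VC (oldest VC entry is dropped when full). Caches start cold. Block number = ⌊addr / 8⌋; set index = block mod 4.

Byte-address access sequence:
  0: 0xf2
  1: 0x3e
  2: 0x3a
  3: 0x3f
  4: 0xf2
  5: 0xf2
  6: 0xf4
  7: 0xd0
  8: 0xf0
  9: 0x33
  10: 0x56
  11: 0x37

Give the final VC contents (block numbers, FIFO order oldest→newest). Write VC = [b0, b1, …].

0: 0xf2 (blk 30, set 2) → MISS  vc=[]
1: 0x3e (blk 7, set 3) → MISS  vc=[]
2: 0x3a (blk 7, set 3) → L1-HIT  vc=[]
3: 0x3f (blk 7, set 3) → L1-HIT  vc=[]
4: 0xf2 (blk 30, set 2) → L1-HIT  vc=[]
5: 0xf2 (blk 30, set 2) → L1-HIT  vc=[]
6: 0xf4 (blk 30, set 2) → L1-HIT  vc=[]
7: 0xd0 (blk 26, set 2) → MISS  vc=[30]
8: 0xf0 (blk 30, set 2) → VC-HIT  vc=[26]
9: 0x33 (blk 6, set 2) → MISS  vc=[26, 30]
10: 0x56 (blk 10, set 2) → MISS  vc=[26, 30, 6]
11: 0x37 (blk 6, set 2) → VC-HIT  vc=[26, 30, 10]

VC = [26, 30, 10]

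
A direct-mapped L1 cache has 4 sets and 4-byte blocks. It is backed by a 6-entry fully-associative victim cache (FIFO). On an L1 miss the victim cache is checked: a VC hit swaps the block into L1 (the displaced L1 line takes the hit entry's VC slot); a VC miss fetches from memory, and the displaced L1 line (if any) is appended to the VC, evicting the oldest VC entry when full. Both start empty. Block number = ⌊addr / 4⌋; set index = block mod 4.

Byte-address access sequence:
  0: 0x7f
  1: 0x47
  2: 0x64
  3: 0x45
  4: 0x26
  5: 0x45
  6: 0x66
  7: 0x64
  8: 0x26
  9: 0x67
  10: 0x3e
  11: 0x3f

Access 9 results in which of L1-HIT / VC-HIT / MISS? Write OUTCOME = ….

OUTCOME = VC-HIT

  [0] addr=0x7f blk=31 s=3: MISS | VC []
  [1] addr=0x47 blk=17 s=1: MISS | VC []
  [2] addr=0x64 blk=25 s=1: MISS | VC [17]
  [3] addr=0x45 blk=17 s=1: VC-HIT | VC [25]
  [4] addr=0x26 blk=9 s=1: MISS | VC [25, 17]
  [5] addr=0x45 blk=17 s=1: VC-HIT | VC [25, 9]
  [6] addr=0x66 blk=25 s=1: VC-HIT | VC [17, 9]
  [7] addr=0x64 blk=25 s=1: L1-HIT | VC [17, 9]
  [8] addr=0x26 blk=9 s=1: VC-HIT | VC [17, 25]
  [9] addr=0x67 blk=25 s=1: VC-HIT | VC [17, 9]
  [10] addr=0x3e blk=15 s=3: MISS | VC [17, 9, 31]
  [11] addr=0x3f blk=15 s=3: L1-HIT | VC [17, 9, 31]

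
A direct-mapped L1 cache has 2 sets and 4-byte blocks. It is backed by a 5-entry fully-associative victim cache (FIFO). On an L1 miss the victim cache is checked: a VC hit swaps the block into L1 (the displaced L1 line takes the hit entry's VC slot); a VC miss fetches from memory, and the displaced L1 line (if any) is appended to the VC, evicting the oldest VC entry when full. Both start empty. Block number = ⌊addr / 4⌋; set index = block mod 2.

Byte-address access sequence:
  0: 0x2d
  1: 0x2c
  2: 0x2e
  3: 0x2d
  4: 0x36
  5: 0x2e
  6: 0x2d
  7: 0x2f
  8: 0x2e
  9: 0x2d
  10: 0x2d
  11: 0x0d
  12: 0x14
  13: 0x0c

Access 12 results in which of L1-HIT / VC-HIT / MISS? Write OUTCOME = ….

#0 0x2d→b11/s1 MISS; vc=[]
#1 0x2c→b11/s1 L1-HIT; vc=[]
#2 0x2e→b11/s1 L1-HIT; vc=[]
#3 0x2d→b11/s1 L1-HIT; vc=[]
#4 0x36→b13/s1 MISS; vc=[11]
#5 0x2e→b11/s1 VC-HIT; vc=[13]
#6 0x2d→b11/s1 L1-HIT; vc=[13]
#7 0x2f→b11/s1 L1-HIT; vc=[13]
#8 0x2e→b11/s1 L1-HIT; vc=[13]
#9 0x2d→b11/s1 L1-HIT; vc=[13]
#10 0x2d→b11/s1 L1-HIT; vc=[13]
#11 0xd→b3/s1 MISS; vc=[13,11]
#12 0x14→b5/s1 MISS; vc=[13,11,3]
#13 0xc→b3/s1 VC-HIT; vc=[13,11,5]

OUTCOME = MISS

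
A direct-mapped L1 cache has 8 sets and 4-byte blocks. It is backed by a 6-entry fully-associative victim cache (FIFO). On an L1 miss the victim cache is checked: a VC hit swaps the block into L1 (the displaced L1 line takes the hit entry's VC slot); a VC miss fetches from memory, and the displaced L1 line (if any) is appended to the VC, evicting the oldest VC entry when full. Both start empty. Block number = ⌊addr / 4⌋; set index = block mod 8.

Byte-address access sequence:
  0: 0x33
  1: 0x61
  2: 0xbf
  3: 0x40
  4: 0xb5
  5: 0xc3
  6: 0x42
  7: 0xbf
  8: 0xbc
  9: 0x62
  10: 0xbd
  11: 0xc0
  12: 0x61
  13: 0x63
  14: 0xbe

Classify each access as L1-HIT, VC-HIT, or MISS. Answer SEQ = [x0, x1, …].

0: 0x33 (blk 12, set 4) → MISS  vc=[]
1: 0x61 (blk 24, set 0) → MISS  vc=[]
2: 0xbf (blk 47, set 7) → MISS  vc=[]
3: 0x40 (blk 16, set 0) → MISS  vc=[24]
4: 0xb5 (blk 45, set 5) → MISS  vc=[24]
5: 0xc3 (blk 48, set 0) → MISS  vc=[24, 16]
6: 0x42 (blk 16, set 0) → VC-HIT  vc=[24, 48]
7: 0xbf (blk 47, set 7) → L1-HIT  vc=[24, 48]
8: 0xbc (blk 47, set 7) → L1-HIT  vc=[24, 48]
9: 0x62 (blk 24, set 0) → VC-HIT  vc=[16, 48]
10: 0xbd (blk 47, set 7) → L1-HIT  vc=[16, 48]
11: 0xc0 (blk 48, set 0) → VC-HIT  vc=[16, 24]
12: 0x61 (blk 24, set 0) → VC-HIT  vc=[16, 48]
13: 0x63 (blk 24, set 0) → L1-HIT  vc=[16, 48]
14: 0xbe (blk 47, set 7) → L1-HIT  vc=[16, 48]

SEQ = [MISS, MISS, MISS, MISS, MISS, MISS, VC-HIT, L1-HIT, L1-HIT, VC-HIT, L1-HIT, VC-HIT, VC-HIT, L1-HIT, L1-HIT]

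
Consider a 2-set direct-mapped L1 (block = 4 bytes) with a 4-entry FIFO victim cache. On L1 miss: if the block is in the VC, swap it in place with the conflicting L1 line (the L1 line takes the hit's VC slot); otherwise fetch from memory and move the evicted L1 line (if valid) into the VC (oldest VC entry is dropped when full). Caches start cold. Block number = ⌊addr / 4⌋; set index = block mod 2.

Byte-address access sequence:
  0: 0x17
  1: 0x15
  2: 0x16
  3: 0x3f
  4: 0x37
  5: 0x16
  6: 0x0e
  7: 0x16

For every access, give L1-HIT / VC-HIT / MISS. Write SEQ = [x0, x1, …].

0: 0x17 (blk 5, set 1) → MISS  vc=[]
1: 0x15 (blk 5, set 1) → L1-HIT  vc=[]
2: 0x16 (blk 5, set 1) → L1-HIT  vc=[]
3: 0x3f (blk 15, set 1) → MISS  vc=[5]
4: 0x37 (blk 13, set 1) → MISS  vc=[5, 15]
5: 0x16 (blk 5, set 1) → VC-HIT  vc=[13, 15]
6: 0xe (blk 3, set 1) → MISS  vc=[13, 15, 5]
7: 0x16 (blk 5, set 1) → VC-HIT  vc=[13, 15, 3]

SEQ = [MISS, L1-HIT, L1-HIT, MISS, MISS, VC-HIT, MISS, VC-HIT]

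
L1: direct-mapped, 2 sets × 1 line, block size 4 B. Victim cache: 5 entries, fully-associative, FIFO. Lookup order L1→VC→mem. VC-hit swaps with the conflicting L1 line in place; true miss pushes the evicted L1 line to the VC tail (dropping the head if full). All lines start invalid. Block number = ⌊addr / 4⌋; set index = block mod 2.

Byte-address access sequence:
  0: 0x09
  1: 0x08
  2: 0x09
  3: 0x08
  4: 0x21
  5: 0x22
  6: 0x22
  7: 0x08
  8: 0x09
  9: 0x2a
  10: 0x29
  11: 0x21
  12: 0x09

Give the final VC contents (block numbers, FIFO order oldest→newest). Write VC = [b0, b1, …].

VC = [10, 8]

0: 0x9 (blk 2, set 0) → MISS  vc=[]
1: 0x8 (blk 2, set 0) → L1-HIT  vc=[]
2: 0x9 (blk 2, set 0) → L1-HIT  vc=[]
3: 0x8 (blk 2, set 0) → L1-HIT  vc=[]
4: 0x21 (blk 8, set 0) → MISS  vc=[2]
5: 0x22 (blk 8, set 0) → L1-HIT  vc=[2]
6: 0x22 (blk 8, set 0) → L1-HIT  vc=[2]
7: 0x8 (blk 2, set 0) → VC-HIT  vc=[8]
8: 0x9 (blk 2, set 0) → L1-HIT  vc=[8]
9: 0x2a (blk 10, set 0) → MISS  vc=[8, 2]
10: 0x29 (blk 10, set 0) → L1-HIT  vc=[8, 2]
11: 0x21 (blk 8, set 0) → VC-HIT  vc=[10, 2]
12: 0x9 (blk 2, set 0) → VC-HIT  vc=[10, 8]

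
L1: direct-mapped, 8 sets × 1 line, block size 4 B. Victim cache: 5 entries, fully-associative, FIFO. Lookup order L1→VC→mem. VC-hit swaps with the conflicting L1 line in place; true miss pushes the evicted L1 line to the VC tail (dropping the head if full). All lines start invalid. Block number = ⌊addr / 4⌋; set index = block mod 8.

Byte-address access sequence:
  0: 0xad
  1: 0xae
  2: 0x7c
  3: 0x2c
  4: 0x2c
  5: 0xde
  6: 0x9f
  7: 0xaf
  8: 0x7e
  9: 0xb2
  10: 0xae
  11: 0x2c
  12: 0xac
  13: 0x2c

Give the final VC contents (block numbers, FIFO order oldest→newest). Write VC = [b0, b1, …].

#0 0xad→b43/s3 MISS; vc=[]
#1 0xae→b43/s3 L1-HIT; vc=[]
#2 0x7c→b31/s7 MISS; vc=[]
#3 0x2c→b11/s3 MISS; vc=[43]
#4 0x2c→b11/s3 L1-HIT; vc=[43]
#5 0xde→b55/s7 MISS; vc=[43,31]
#6 0x9f→b39/s7 MISS; vc=[43,31,55]
#7 0xaf→b43/s3 VC-HIT; vc=[11,31,55]
#8 0x7e→b31/s7 VC-HIT; vc=[11,39,55]
#9 0xb2→b44/s4 MISS; vc=[11,39,55]
#10 0xae→b43/s3 L1-HIT; vc=[11,39,55]
#11 0x2c→b11/s3 VC-HIT; vc=[43,39,55]
#12 0xac→b43/s3 VC-HIT; vc=[11,39,55]
#13 0x2c→b11/s3 VC-HIT; vc=[43,39,55]

VC = [43, 39, 55]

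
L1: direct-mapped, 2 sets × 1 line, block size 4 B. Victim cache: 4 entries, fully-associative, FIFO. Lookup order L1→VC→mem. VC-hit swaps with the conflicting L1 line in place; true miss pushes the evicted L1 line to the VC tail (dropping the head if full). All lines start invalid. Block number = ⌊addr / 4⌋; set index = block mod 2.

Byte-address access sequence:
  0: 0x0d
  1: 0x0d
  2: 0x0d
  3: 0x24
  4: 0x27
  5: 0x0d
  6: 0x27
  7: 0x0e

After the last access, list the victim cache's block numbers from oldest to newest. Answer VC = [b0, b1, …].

0: 0xd (blk 3, set 1) → MISS  vc=[]
1: 0xd (blk 3, set 1) → L1-HIT  vc=[]
2: 0xd (blk 3, set 1) → L1-HIT  vc=[]
3: 0x24 (blk 9, set 1) → MISS  vc=[3]
4: 0x27 (blk 9, set 1) → L1-HIT  vc=[3]
5: 0xd (blk 3, set 1) → VC-HIT  vc=[9]
6: 0x27 (blk 9, set 1) → VC-HIT  vc=[3]
7: 0xe (blk 3, set 1) → VC-HIT  vc=[9]

VC = [9]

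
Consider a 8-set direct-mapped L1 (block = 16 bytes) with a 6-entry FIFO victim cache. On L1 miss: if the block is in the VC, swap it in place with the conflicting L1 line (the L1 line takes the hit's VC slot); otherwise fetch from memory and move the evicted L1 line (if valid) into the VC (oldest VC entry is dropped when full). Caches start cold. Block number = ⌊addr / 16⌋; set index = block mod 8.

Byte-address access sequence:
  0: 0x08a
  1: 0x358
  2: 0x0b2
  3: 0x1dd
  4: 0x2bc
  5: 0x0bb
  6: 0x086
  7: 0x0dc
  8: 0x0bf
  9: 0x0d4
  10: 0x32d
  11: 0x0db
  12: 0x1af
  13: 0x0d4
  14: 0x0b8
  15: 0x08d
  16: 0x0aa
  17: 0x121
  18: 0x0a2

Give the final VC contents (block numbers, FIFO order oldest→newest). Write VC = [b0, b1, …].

  [0] addr=0x8a blk=8 s=0: MISS | VC []
  [1] addr=0x358 blk=53 s=5: MISS | VC []
  [2] addr=0xb2 blk=11 s=3: MISS | VC []
  [3] addr=0x1dd blk=29 s=5: MISS | VC [53]
  [4] addr=0x2bc blk=43 s=3: MISS | VC [53, 11]
  [5] addr=0xbb blk=11 s=3: VC-HIT | VC [53, 43]
  [6] addr=0x86 blk=8 s=0: L1-HIT | VC [53, 43]
  [7] addr=0xdc blk=13 s=5: MISS | VC [53, 43, 29]
  [8] addr=0xbf blk=11 s=3: L1-HIT | VC [53, 43, 29]
  [9] addr=0xd4 blk=13 s=5: L1-HIT | VC [53, 43, 29]
  [10] addr=0x32d blk=50 s=2: MISS | VC [53, 43, 29]
  [11] addr=0xdb blk=13 s=5: L1-HIT | VC [53, 43, 29]
  [12] addr=0x1af blk=26 s=2: MISS | VC [53, 43, 29, 50]
  [13] addr=0xd4 blk=13 s=5: L1-HIT | VC [53, 43, 29, 50]
  [14] addr=0xb8 blk=11 s=3: L1-HIT | VC [53, 43, 29, 50]
  [15] addr=0x8d blk=8 s=0: L1-HIT | VC [53, 43, 29, 50]
  [16] addr=0xaa blk=10 s=2: MISS | VC [53, 43, 29, 50, 26]
  [17] addr=0x121 blk=18 s=2: MISS | VC [53, 43, 29, 50, 26, 10]
  [18] addr=0xa2 blk=10 s=2: VC-HIT | VC [53, 43, 29, 50, 26, 18]

VC = [53, 43, 29, 50, 26, 18]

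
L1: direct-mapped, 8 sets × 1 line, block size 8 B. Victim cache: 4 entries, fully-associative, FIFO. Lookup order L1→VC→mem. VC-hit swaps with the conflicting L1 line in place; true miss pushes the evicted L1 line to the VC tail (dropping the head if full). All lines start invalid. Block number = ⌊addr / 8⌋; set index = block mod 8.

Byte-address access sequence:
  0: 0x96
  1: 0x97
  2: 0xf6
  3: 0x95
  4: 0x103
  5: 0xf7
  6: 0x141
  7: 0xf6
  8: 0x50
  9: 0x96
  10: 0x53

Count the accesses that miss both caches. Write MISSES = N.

  [0] addr=0x96 blk=18 s=2: MISS | VC []
  [1] addr=0x97 blk=18 s=2: L1-HIT | VC []
  [2] addr=0xf6 blk=30 s=6: MISS | VC []
  [3] addr=0x95 blk=18 s=2: L1-HIT | VC []
  [4] addr=0x103 blk=32 s=0: MISS | VC []
  [5] addr=0xf7 blk=30 s=6: L1-HIT | VC []
  [6] addr=0x141 blk=40 s=0: MISS | VC [32]
  [7] addr=0xf6 blk=30 s=6: L1-HIT | VC [32]
  [8] addr=0x50 blk=10 s=2: MISS | VC [32, 18]
  [9] addr=0x96 blk=18 s=2: VC-HIT | VC [32, 10]
  [10] addr=0x53 blk=10 s=2: VC-HIT | VC [32, 18]

MISSES = 5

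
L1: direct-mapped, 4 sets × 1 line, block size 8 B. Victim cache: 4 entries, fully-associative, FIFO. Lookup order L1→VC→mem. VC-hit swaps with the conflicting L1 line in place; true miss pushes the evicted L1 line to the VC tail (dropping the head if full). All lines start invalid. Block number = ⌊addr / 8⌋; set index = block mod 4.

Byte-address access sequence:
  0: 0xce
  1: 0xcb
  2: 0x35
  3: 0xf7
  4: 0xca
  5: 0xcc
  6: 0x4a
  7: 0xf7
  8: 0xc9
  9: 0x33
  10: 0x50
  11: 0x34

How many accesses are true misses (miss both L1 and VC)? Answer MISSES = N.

0: 0xce (blk 25, set 1) → MISS  vc=[]
1: 0xcb (blk 25, set 1) → L1-HIT  vc=[]
2: 0x35 (blk 6, set 2) → MISS  vc=[]
3: 0xf7 (blk 30, set 2) → MISS  vc=[6]
4: 0xca (blk 25, set 1) → L1-HIT  vc=[6]
5: 0xcc (blk 25, set 1) → L1-HIT  vc=[6]
6: 0x4a (blk 9, set 1) → MISS  vc=[6, 25]
7: 0xf7 (blk 30, set 2) → L1-HIT  vc=[6, 25]
8: 0xc9 (blk 25, set 1) → VC-HIT  vc=[6, 9]
9: 0x33 (blk 6, set 2) → VC-HIT  vc=[30, 9]
10: 0x50 (blk 10, set 2) → MISS  vc=[30, 9, 6]
11: 0x34 (blk 6, set 2) → VC-HIT  vc=[30, 9, 10]

MISSES = 5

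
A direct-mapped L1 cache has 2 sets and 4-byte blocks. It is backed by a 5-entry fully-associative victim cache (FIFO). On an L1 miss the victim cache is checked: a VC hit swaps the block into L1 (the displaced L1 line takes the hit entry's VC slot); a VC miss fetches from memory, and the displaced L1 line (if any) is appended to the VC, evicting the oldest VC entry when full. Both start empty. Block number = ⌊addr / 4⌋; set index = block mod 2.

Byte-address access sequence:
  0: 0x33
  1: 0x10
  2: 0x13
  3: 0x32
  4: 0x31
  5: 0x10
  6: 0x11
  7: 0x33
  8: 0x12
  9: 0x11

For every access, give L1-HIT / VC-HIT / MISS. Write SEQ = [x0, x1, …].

SEQ = [MISS, MISS, L1-HIT, VC-HIT, L1-HIT, VC-HIT, L1-HIT, VC-HIT, VC-HIT, L1-HIT]

  [0] addr=0x33 blk=12 s=0: MISS | VC []
  [1] addr=0x10 blk=4 s=0: MISS | VC [12]
  [2] addr=0x13 blk=4 s=0: L1-HIT | VC [12]
  [3] addr=0x32 blk=12 s=0: VC-HIT | VC [4]
  [4] addr=0x31 blk=12 s=0: L1-HIT | VC [4]
  [5] addr=0x10 blk=4 s=0: VC-HIT | VC [12]
  [6] addr=0x11 blk=4 s=0: L1-HIT | VC [12]
  [7] addr=0x33 blk=12 s=0: VC-HIT | VC [4]
  [8] addr=0x12 blk=4 s=0: VC-HIT | VC [12]
  [9] addr=0x11 blk=4 s=0: L1-HIT | VC [12]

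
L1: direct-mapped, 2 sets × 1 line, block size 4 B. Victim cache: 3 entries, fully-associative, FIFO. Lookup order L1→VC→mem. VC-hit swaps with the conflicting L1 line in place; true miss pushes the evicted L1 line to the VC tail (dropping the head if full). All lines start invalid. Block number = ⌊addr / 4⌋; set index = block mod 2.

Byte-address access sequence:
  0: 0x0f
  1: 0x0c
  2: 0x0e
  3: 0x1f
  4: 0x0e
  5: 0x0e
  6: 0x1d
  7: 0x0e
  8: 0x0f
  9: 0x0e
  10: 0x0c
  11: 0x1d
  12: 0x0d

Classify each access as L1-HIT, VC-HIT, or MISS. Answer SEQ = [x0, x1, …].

0: 0xf (blk 3, set 1) → MISS  vc=[]
1: 0xc (blk 3, set 1) → L1-HIT  vc=[]
2: 0xe (blk 3, set 1) → L1-HIT  vc=[]
3: 0x1f (blk 7, set 1) → MISS  vc=[3]
4: 0xe (blk 3, set 1) → VC-HIT  vc=[7]
5: 0xe (blk 3, set 1) → L1-HIT  vc=[7]
6: 0x1d (blk 7, set 1) → VC-HIT  vc=[3]
7: 0xe (blk 3, set 1) → VC-HIT  vc=[7]
8: 0xf (blk 3, set 1) → L1-HIT  vc=[7]
9: 0xe (blk 3, set 1) → L1-HIT  vc=[7]
10: 0xc (blk 3, set 1) → L1-HIT  vc=[7]
11: 0x1d (blk 7, set 1) → VC-HIT  vc=[3]
12: 0xd (blk 3, set 1) → VC-HIT  vc=[7]

SEQ = [MISS, L1-HIT, L1-HIT, MISS, VC-HIT, L1-HIT, VC-HIT, VC-HIT, L1-HIT, L1-HIT, L1-HIT, VC-HIT, VC-HIT]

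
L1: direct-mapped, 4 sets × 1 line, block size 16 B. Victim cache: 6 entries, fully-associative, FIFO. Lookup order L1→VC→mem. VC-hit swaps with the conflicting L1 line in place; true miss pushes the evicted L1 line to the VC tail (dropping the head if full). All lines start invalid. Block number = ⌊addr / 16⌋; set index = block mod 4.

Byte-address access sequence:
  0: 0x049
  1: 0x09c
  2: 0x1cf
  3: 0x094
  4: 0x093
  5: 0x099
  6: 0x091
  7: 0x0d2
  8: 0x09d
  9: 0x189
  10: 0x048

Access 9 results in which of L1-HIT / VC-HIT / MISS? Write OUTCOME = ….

  [0] addr=0x49 blk=4 s=0: MISS | VC []
  [1] addr=0x9c blk=9 s=1: MISS | VC []
  [2] addr=0x1cf blk=28 s=0: MISS | VC [4]
  [3] addr=0x94 blk=9 s=1: L1-HIT | VC [4]
  [4] addr=0x93 blk=9 s=1: L1-HIT | VC [4]
  [5] addr=0x99 blk=9 s=1: L1-HIT | VC [4]
  [6] addr=0x91 blk=9 s=1: L1-HIT | VC [4]
  [7] addr=0xd2 blk=13 s=1: MISS | VC [4, 9]
  [8] addr=0x9d blk=9 s=1: VC-HIT | VC [4, 13]
  [9] addr=0x189 blk=24 s=0: MISS | VC [4, 13, 28]
  [10] addr=0x48 blk=4 s=0: VC-HIT | VC [24, 13, 28]

OUTCOME = MISS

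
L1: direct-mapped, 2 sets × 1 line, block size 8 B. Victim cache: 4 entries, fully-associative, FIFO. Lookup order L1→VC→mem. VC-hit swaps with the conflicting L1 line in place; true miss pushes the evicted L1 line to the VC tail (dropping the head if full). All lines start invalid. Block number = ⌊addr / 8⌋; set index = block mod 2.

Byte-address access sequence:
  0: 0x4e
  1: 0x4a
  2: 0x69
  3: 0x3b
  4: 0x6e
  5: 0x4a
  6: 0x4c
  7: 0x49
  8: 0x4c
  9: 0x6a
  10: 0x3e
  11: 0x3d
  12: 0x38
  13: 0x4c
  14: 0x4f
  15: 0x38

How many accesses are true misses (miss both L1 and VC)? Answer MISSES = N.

  [0] addr=0x4e blk=9 s=1: MISS | VC []
  [1] addr=0x4a blk=9 s=1: L1-HIT | VC []
  [2] addr=0x69 blk=13 s=1: MISS | VC [9]
  [3] addr=0x3b blk=7 s=1: MISS | VC [9, 13]
  [4] addr=0x6e blk=13 s=1: VC-HIT | VC [9, 7]
  [5] addr=0x4a blk=9 s=1: VC-HIT | VC [13, 7]
  [6] addr=0x4c blk=9 s=1: L1-HIT | VC [13, 7]
  [7] addr=0x49 blk=9 s=1: L1-HIT | VC [13, 7]
  [8] addr=0x4c blk=9 s=1: L1-HIT | VC [13, 7]
  [9] addr=0x6a blk=13 s=1: VC-HIT | VC [9, 7]
  [10] addr=0x3e blk=7 s=1: VC-HIT | VC [9, 13]
  [11] addr=0x3d blk=7 s=1: L1-HIT | VC [9, 13]
  [12] addr=0x38 blk=7 s=1: L1-HIT | VC [9, 13]
  [13] addr=0x4c blk=9 s=1: VC-HIT | VC [7, 13]
  [14] addr=0x4f blk=9 s=1: L1-HIT | VC [7, 13]
  [15] addr=0x38 blk=7 s=1: VC-HIT | VC [9, 13]

MISSES = 3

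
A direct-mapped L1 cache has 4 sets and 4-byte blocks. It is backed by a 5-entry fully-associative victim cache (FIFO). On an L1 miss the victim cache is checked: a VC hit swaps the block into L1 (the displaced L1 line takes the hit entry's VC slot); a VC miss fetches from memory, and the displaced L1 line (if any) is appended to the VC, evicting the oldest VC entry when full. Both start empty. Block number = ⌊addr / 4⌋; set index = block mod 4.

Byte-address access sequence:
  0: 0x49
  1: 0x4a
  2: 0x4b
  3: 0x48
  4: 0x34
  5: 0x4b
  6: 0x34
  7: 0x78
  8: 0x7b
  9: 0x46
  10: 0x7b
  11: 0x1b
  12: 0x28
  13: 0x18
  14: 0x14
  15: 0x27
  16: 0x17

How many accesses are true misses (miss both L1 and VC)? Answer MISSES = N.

MISSES = 8

0: 0x49 (blk 18, set 2) → MISS  vc=[]
1: 0x4a (blk 18, set 2) → L1-HIT  vc=[]
2: 0x4b (blk 18, set 2) → L1-HIT  vc=[]
3: 0x48 (blk 18, set 2) → L1-HIT  vc=[]
4: 0x34 (blk 13, set 1) → MISS  vc=[]
5: 0x4b (blk 18, set 2) → L1-HIT  vc=[]
6: 0x34 (blk 13, set 1) → L1-HIT  vc=[]
7: 0x78 (blk 30, set 2) → MISS  vc=[18]
8: 0x7b (blk 30, set 2) → L1-HIT  vc=[18]
9: 0x46 (blk 17, set 1) → MISS  vc=[18, 13]
10: 0x7b (blk 30, set 2) → L1-HIT  vc=[18, 13]
11: 0x1b (blk 6, set 2) → MISS  vc=[18, 13, 30]
12: 0x28 (blk 10, set 2) → MISS  vc=[18, 13, 30, 6]
13: 0x18 (blk 6, set 2) → VC-HIT  vc=[18, 13, 30, 10]
14: 0x14 (blk 5, set 1) → MISS  vc=[18, 13, 30, 10, 17]
15: 0x27 (blk 9, set 1) → MISS  vc=[13, 30, 10, 17, 5]
16: 0x17 (blk 5, set 1) → VC-HIT  vc=[13, 30, 10, 17, 9]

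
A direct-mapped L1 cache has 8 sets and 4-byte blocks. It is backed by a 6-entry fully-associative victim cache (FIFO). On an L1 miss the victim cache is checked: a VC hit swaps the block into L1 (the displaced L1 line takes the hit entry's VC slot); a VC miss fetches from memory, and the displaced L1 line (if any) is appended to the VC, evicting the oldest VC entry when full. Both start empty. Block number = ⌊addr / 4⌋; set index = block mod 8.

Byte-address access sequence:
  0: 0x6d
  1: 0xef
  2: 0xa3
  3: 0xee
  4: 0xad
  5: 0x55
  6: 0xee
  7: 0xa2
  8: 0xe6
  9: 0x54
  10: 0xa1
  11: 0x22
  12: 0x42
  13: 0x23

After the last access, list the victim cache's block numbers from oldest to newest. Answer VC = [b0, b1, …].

#0 0x6d→b27/s3 MISS; vc=[]
#1 0xef→b59/s3 MISS; vc=[27]
#2 0xa3→b40/s0 MISS; vc=[27]
#3 0xee→b59/s3 L1-HIT; vc=[27]
#4 0xad→b43/s3 MISS; vc=[27,59]
#5 0x55→b21/s5 MISS; vc=[27,59]
#6 0xee→b59/s3 VC-HIT; vc=[27,43]
#7 0xa2→b40/s0 L1-HIT; vc=[27,43]
#8 0xe6→b57/s1 MISS; vc=[27,43]
#9 0x54→b21/s5 L1-HIT; vc=[27,43]
#10 0xa1→b40/s0 L1-HIT; vc=[27,43]
#11 0x22→b8/s0 MISS; vc=[27,43,40]
#12 0x42→b16/s0 MISS; vc=[27,43,40,8]
#13 0x23→b8/s0 VC-HIT; vc=[27,43,40,16]

VC = [27, 43, 40, 16]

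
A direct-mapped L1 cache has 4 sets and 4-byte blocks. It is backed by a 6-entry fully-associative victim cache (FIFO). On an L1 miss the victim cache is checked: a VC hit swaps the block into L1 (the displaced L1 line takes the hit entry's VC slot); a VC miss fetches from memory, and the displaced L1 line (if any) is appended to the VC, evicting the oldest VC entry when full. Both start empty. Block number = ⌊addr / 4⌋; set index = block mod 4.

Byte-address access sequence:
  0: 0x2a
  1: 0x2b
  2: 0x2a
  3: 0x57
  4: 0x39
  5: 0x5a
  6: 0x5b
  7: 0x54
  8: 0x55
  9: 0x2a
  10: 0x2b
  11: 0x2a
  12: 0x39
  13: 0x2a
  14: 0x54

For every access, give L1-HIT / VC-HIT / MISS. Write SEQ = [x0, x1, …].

0: 0x2a (blk 10, set 2) → MISS  vc=[]
1: 0x2b (blk 10, set 2) → L1-HIT  vc=[]
2: 0x2a (blk 10, set 2) → L1-HIT  vc=[]
3: 0x57 (blk 21, set 1) → MISS  vc=[]
4: 0x39 (blk 14, set 2) → MISS  vc=[10]
5: 0x5a (blk 22, set 2) → MISS  vc=[10, 14]
6: 0x5b (blk 22, set 2) → L1-HIT  vc=[10, 14]
7: 0x54 (blk 21, set 1) → L1-HIT  vc=[10, 14]
8: 0x55 (blk 21, set 1) → L1-HIT  vc=[10, 14]
9: 0x2a (blk 10, set 2) → VC-HIT  vc=[22, 14]
10: 0x2b (blk 10, set 2) → L1-HIT  vc=[22, 14]
11: 0x2a (blk 10, set 2) → L1-HIT  vc=[22, 14]
12: 0x39 (blk 14, set 2) → VC-HIT  vc=[22, 10]
13: 0x2a (blk 10, set 2) → VC-HIT  vc=[22, 14]
14: 0x54 (blk 21, set 1) → L1-HIT  vc=[22, 14]

SEQ = [MISS, L1-HIT, L1-HIT, MISS, MISS, MISS, L1-HIT, L1-HIT, L1-HIT, VC-HIT, L1-HIT, L1-HIT, VC-HIT, VC-HIT, L1-HIT]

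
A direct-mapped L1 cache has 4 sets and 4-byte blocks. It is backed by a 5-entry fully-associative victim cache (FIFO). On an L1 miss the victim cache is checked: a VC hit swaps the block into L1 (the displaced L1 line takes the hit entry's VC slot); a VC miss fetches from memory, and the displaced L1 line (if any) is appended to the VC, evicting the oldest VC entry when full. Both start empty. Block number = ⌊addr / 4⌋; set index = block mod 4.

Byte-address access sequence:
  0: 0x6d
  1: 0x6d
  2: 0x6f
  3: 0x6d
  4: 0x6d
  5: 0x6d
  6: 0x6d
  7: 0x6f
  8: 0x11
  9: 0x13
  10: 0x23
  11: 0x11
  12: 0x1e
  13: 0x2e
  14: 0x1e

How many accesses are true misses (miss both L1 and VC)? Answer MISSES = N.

MISSES = 5

  [0] addr=0x6d blk=27 s=3: MISS | VC []
  [1] addr=0x6d blk=27 s=3: L1-HIT | VC []
  [2] addr=0x6f blk=27 s=3: L1-HIT | VC []
  [3] addr=0x6d blk=27 s=3: L1-HIT | VC []
  [4] addr=0x6d blk=27 s=3: L1-HIT | VC []
  [5] addr=0x6d blk=27 s=3: L1-HIT | VC []
  [6] addr=0x6d blk=27 s=3: L1-HIT | VC []
  [7] addr=0x6f blk=27 s=3: L1-HIT | VC []
  [8] addr=0x11 blk=4 s=0: MISS | VC []
  [9] addr=0x13 blk=4 s=0: L1-HIT | VC []
  [10] addr=0x23 blk=8 s=0: MISS | VC [4]
  [11] addr=0x11 blk=4 s=0: VC-HIT | VC [8]
  [12] addr=0x1e blk=7 s=3: MISS | VC [8, 27]
  [13] addr=0x2e blk=11 s=3: MISS | VC [8, 27, 7]
  [14] addr=0x1e blk=7 s=3: VC-HIT | VC [8, 27, 11]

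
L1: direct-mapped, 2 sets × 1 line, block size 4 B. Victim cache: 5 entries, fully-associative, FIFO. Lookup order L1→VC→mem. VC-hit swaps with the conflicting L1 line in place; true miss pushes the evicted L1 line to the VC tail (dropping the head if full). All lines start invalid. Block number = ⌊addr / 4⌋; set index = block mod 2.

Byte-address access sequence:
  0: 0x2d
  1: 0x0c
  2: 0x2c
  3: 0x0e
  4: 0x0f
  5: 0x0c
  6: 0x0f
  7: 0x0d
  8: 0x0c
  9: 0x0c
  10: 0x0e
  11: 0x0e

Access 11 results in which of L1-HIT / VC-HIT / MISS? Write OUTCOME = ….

OUTCOME = L1-HIT

  [0] addr=0x2d blk=11 s=1: MISS | VC []
  [1] addr=0xc blk=3 s=1: MISS | VC [11]
  [2] addr=0x2c blk=11 s=1: VC-HIT | VC [3]
  [3] addr=0xe blk=3 s=1: VC-HIT | VC [11]
  [4] addr=0xf blk=3 s=1: L1-HIT | VC [11]
  [5] addr=0xc blk=3 s=1: L1-HIT | VC [11]
  [6] addr=0xf blk=3 s=1: L1-HIT | VC [11]
  [7] addr=0xd blk=3 s=1: L1-HIT | VC [11]
  [8] addr=0xc blk=3 s=1: L1-HIT | VC [11]
  [9] addr=0xc blk=3 s=1: L1-HIT | VC [11]
  [10] addr=0xe blk=3 s=1: L1-HIT | VC [11]
  [11] addr=0xe blk=3 s=1: L1-HIT | VC [11]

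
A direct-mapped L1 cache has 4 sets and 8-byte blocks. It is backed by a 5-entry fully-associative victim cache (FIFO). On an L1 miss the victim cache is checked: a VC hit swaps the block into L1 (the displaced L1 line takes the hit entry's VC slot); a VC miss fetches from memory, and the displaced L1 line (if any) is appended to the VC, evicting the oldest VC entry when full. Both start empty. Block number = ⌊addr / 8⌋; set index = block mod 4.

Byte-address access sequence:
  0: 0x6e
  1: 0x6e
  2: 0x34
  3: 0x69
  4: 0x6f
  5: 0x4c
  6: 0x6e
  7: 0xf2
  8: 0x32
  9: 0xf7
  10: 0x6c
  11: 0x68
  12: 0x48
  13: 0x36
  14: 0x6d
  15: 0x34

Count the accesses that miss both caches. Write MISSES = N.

#0 0x6e→b13/s1 MISS; vc=[]
#1 0x6e→b13/s1 L1-HIT; vc=[]
#2 0x34→b6/s2 MISS; vc=[]
#3 0x69→b13/s1 L1-HIT; vc=[]
#4 0x6f→b13/s1 L1-HIT; vc=[]
#5 0x4c→b9/s1 MISS; vc=[13]
#6 0x6e→b13/s1 VC-HIT; vc=[9]
#7 0xf2→b30/s2 MISS; vc=[9,6]
#8 0x32→b6/s2 VC-HIT; vc=[9,30]
#9 0xf7→b30/s2 VC-HIT; vc=[9,6]
#10 0x6c→b13/s1 L1-HIT; vc=[9,6]
#11 0x68→b13/s1 L1-HIT; vc=[9,6]
#12 0x48→b9/s1 VC-HIT; vc=[13,6]
#13 0x36→b6/s2 VC-HIT; vc=[13,30]
#14 0x6d→b13/s1 VC-HIT; vc=[9,30]
#15 0x34→b6/s2 L1-HIT; vc=[9,30]

MISSES = 4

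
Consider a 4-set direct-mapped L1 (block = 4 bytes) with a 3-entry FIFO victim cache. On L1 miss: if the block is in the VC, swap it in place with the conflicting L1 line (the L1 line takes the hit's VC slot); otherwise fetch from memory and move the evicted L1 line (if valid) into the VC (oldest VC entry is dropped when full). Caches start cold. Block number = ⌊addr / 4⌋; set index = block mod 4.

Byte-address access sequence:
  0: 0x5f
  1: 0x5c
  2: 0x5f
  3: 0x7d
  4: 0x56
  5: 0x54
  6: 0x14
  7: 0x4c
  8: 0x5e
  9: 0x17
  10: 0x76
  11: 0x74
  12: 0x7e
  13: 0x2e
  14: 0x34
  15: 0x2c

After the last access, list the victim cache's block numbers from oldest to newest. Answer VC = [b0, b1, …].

VC = [5, 31, 29]

0: 0x5f (blk 23, set 3) → MISS  vc=[]
1: 0x5c (blk 23, set 3) → L1-HIT  vc=[]
2: 0x5f (blk 23, set 3) → L1-HIT  vc=[]
3: 0x7d (blk 31, set 3) → MISS  vc=[23]
4: 0x56 (blk 21, set 1) → MISS  vc=[23]
5: 0x54 (blk 21, set 1) → L1-HIT  vc=[23]
6: 0x14 (blk 5, set 1) → MISS  vc=[23, 21]
7: 0x4c (blk 19, set 3) → MISS  vc=[23, 21, 31]
8: 0x5e (blk 23, set 3) → VC-HIT  vc=[19, 21, 31]
9: 0x17 (blk 5, set 1) → L1-HIT  vc=[19, 21, 31]
10: 0x76 (blk 29, set 1) → MISS  vc=[21, 31, 5]
11: 0x74 (blk 29, set 1) → L1-HIT  vc=[21, 31, 5]
12: 0x7e (blk 31, set 3) → VC-HIT  vc=[21, 23, 5]
13: 0x2e (blk 11, set 3) → MISS  vc=[23, 5, 31]
14: 0x34 (blk 13, set 1) → MISS  vc=[5, 31, 29]
15: 0x2c (blk 11, set 3) → L1-HIT  vc=[5, 31, 29]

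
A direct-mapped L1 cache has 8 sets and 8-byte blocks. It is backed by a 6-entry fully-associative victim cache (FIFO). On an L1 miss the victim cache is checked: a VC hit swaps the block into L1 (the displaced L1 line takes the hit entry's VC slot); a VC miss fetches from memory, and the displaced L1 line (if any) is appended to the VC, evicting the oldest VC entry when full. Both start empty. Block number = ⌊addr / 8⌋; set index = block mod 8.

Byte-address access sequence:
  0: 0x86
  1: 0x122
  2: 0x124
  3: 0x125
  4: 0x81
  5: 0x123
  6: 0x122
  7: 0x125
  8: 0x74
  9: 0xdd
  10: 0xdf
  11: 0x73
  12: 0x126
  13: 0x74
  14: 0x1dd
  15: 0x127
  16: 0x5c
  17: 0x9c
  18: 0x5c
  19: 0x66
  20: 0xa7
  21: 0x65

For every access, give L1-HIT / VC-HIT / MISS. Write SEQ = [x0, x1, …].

  [0] addr=0x86 blk=16 s=0: MISS | VC []
  [1] addr=0x122 blk=36 s=4: MISS | VC []
  [2] addr=0x124 blk=36 s=4: L1-HIT | VC []
  [3] addr=0x125 blk=36 s=4: L1-HIT | VC []
  [4] addr=0x81 blk=16 s=0: L1-HIT | VC []
  [5] addr=0x123 blk=36 s=4: L1-HIT | VC []
  [6] addr=0x122 blk=36 s=4: L1-HIT | VC []
  [7] addr=0x125 blk=36 s=4: L1-HIT | VC []
  [8] addr=0x74 blk=14 s=6: MISS | VC []
  [9] addr=0xdd blk=27 s=3: MISS | VC []
  [10] addr=0xdf blk=27 s=3: L1-HIT | VC []
  [11] addr=0x73 blk=14 s=6: L1-HIT | VC []
  [12] addr=0x126 blk=36 s=4: L1-HIT | VC []
  [13] addr=0x74 blk=14 s=6: L1-HIT | VC []
  [14] addr=0x1dd blk=59 s=3: MISS | VC [27]
  [15] addr=0x127 blk=36 s=4: L1-HIT | VC [27]
  [16] addr=0x5c blk=11 s=3: MISS | VC [27, 59]
  [17] addr=0x9c blk=19 s=3: MISS | VC [27, 59, 11]
  [18] addr=0x5c blk=11 s=3: VC-HIT | VC [27, 59, 19]
  [19] addr=0x66 blk=12 s=4: MISS | VC [27, 59, 19, 36]
  [20] addr=0xa7 blk=20 s=4: MISS | VC [27, 59, 19, 36, 12]
  [21] addr=0x65 blk=12 s=4: VC-HIT | VC [27, 59, 19, 36, 20]

SEQ = [MISS, MISS, L1-HIT, L1-HIT, L1-HIT, L1-HIT, L1-HIT, L1-HIT, MISS, MISS, L1-HIT, L1-HIT, L1-HIT, L1-HIT, MISS, L1-HIT, MISS, MISS, VC-HIT, MISS, MISS, VC-HIT]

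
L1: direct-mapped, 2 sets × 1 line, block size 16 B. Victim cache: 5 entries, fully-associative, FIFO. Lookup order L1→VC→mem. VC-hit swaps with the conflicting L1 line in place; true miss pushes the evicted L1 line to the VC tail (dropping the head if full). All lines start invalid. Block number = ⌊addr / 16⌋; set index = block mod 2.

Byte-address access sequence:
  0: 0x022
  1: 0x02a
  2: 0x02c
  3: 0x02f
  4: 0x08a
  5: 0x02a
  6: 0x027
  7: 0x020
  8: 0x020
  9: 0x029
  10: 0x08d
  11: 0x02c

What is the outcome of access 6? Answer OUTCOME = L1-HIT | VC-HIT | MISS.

OUTCOME = L1-HIT

0: 0x22 (blk 2, set 0) → MISS  vc=[]
1: 0x2a (blk 2, set 0) → L1-HIT  vc=[]
2: 0x2c (blk 2, set 0) → L1-HIT  vc=[]
3: 0x2f (blk 2, set 0) → L1-HIT  vc=[]
4: 0x8a (blk 8, set 0) → MISS  vc=[2]
5: 0x2a (blk 2, set 0) → VC-HIT  vc=[8]
6: 0x27 (blk 2, set 0) → L1-HIT  vc=[8]
7: 0x20 (blk 2, set 0) → L1-HIT  vc=[8]
8: 0x20 (blk 2, set 0) → L1-HIT  vc=[8]
9: 0x29 (blk 2, set 0) → L1-HIT  vc=[8]
10: 0x8d (blk 8, set 0) → VC-HIT  vc=[2]
11: 0x2c (blk 2, set 0) → VC-HIT  vc=[8]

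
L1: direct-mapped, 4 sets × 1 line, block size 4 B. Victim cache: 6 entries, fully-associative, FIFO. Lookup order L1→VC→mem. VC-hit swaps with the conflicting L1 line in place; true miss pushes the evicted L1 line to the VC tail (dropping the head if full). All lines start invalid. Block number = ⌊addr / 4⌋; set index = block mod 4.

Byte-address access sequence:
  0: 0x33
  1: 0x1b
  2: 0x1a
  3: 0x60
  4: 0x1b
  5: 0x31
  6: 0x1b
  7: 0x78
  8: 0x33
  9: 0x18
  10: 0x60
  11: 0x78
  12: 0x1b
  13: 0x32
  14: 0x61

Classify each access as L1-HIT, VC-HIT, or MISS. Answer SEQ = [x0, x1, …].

SEQ = [MISS, MISS, L1-HIT, MISS, L1-HIT, VC-HIT, L1-HIT, MISS, L1-HIT, VC-HIT, VC-HIT, VC-HIT, VC-HIT, VC-HIT, VC-HIT]

  [0] addr=0x33 blk=12 s=0: MISS | VC []
  [1] addr=0x1b blk=6 s=2: MISS | VC []
  [2] addr=0x1a blk=6 s=2: L1-HIT | VC []
  [3] addr=0x60 blk=24 s=0: MISS | VC [12]
  [4] addr=0x1b blk=6 s=2: L1-HIT | VC [12]
  [5] addr=0x31 blk=12 s=0: VC-HIT | VC [24]
  [6] addr=0x1b blk=6 s=2: L1-HIT | VC [24]
  [7] addr=0x78 blk=30 s=2: MISS | VC [24, 6]
  [8] addr=0x33 blk=12 s=0: L1-HIT | VC [24, 6]
  [9] addr=0x18 blk=6 s=2: VC-HIT | VC [24, 30]
  [10] addr=0x60 blk=24 s=0: VC-HIT | VC [12, 30]
  [11] addr=0x78 blk=30 s=2: VC-HIT | VC [12, 6]
  [12] addr=0x1b blk=6 s=2: VC-HIT | VC [12, 30]
  [13] addr=0x32 blk=12 s=0: VC-HIT | VC [24, 30]
  [14] addr=0x61 blk=24 s=0: VC-HIT | VC [12, 30]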